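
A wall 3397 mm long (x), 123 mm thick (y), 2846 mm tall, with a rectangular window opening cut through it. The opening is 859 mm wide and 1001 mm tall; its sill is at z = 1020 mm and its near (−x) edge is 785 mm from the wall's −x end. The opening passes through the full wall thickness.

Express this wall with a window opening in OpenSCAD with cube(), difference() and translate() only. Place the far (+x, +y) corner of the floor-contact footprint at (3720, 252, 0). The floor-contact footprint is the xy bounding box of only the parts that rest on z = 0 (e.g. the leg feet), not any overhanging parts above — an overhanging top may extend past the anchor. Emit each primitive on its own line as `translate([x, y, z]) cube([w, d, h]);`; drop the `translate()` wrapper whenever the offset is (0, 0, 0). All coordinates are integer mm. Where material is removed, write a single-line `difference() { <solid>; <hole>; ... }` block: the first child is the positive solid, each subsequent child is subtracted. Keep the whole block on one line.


difference() { translate([323, 129, 0]) cube([3397, 123, 2846]); translate([1108, 129, 1020]) cube([859, 123, 1001]); }


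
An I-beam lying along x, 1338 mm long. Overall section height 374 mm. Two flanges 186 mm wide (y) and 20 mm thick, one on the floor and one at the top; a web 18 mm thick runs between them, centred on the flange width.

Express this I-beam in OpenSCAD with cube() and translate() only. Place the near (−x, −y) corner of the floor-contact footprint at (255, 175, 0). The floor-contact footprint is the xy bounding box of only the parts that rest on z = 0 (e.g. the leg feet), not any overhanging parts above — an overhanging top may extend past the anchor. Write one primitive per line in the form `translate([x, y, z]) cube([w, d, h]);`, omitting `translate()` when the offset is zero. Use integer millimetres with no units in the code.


translate([255, 175, 0]) cube([1338, 186, 20]);
translate([255, 259, 20]) cube([1338, 18, 334]);
translate([255, 175, 354]) cube([1338, 186, 20]);


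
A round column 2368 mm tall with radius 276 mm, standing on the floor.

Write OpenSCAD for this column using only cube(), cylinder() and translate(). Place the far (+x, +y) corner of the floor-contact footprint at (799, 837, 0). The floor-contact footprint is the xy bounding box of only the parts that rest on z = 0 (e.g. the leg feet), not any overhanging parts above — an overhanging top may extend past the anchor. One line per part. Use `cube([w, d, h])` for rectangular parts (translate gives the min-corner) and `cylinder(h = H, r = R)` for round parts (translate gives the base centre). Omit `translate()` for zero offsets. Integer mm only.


translate([523, 561, 0]) cylinder(h = 2368, r = 276);


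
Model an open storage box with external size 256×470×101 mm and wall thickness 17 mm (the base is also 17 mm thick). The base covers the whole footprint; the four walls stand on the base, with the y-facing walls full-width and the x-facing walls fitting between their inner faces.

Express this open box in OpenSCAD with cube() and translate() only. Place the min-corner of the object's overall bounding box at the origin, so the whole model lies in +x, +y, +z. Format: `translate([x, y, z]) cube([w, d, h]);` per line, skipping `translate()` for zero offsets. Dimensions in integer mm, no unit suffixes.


cube([256, 470, 17]);
translate([0, 0, 17]) cube([256, 17, 84]);
translate([0, 453, 17]) cube([256, 17, 84]);
translate([0, 17, 17]) cube([17, 436, 84]);
translate([239, 17, 17]) cube([17, 436, 84]);


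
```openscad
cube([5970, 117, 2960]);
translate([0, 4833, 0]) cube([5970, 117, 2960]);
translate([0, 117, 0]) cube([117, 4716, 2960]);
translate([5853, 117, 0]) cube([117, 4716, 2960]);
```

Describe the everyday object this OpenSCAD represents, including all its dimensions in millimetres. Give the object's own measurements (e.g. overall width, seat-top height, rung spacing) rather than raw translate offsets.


The wall frame of a small rectangular building: four walls, each 2960 mm tall and 117 mm thick, enclosing a footprint 5970 mm (x) by 4950 mm (y) outside-to-outside, with no floor or roof. The front and back walls (the −y and +y sides) span the full width; the two side walls fit between them.


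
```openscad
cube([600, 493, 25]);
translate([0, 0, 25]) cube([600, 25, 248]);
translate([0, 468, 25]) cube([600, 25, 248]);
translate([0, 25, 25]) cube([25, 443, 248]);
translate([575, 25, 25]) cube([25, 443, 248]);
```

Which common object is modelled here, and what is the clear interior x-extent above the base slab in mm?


An open box. The internal width is 550 mm.

A 600×493 base slab with four walls standing on it — an open box. The base is 600 mm wide and the walls are 25 mm thick, so the internal width is 600 − 2 × 25 = 550 mm.


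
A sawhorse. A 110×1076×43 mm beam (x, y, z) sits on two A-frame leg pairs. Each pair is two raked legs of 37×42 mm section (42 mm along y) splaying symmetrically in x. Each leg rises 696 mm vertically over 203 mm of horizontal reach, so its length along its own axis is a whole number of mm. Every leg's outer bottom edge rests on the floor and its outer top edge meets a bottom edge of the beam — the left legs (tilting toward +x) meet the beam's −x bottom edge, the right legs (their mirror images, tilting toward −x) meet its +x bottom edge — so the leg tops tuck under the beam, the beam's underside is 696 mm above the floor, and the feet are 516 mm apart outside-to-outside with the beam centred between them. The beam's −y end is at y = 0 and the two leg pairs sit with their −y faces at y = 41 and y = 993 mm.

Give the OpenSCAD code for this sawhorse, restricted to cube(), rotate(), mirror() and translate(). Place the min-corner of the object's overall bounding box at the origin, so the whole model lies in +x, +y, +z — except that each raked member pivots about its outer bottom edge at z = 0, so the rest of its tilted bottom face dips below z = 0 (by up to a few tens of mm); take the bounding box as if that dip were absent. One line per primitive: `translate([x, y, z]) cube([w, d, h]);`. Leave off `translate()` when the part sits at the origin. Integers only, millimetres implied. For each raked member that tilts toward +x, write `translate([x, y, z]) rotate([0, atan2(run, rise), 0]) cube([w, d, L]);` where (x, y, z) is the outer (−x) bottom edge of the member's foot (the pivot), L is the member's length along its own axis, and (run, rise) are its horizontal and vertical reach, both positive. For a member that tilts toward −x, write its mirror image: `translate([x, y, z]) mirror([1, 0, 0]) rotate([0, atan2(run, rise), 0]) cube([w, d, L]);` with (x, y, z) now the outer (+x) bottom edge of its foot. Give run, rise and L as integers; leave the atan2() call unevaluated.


translate([203, 0, 696]) cube([110, 1076, 43]);
translate([0, 41, 0]) rotate([0, atan2(203, 696), 0]) cube([37, 42, 725]);
translate([516, 41, 0]) mirror([1, 0, 0]) rotate([0, atan2(203, 696), 0]) cube([37, 42, 725]);
translate([0, 993, 0]) rotate([0, atan2(203, 696), 0]) cube([37, 42, 725]);
translate([516, 993, 0]) mirror([1, 0, 0]) rotate([0, atan2(203, 696), 0]) cube([37, 42, 725]);


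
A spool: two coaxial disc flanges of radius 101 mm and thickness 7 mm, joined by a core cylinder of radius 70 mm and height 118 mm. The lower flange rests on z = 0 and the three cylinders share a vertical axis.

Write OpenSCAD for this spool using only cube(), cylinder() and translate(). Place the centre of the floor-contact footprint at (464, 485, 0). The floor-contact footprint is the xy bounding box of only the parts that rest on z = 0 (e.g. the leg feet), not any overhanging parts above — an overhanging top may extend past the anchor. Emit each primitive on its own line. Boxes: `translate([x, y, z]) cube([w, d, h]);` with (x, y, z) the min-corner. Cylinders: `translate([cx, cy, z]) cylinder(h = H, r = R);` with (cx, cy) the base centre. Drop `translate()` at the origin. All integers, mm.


translate([464, 485, 0]) cylinder(h = 7, r = 101);
translate([464, 485, 7]) cylinder(h = 118, r = 70);
translate([464, 485, 125]) cylinder(h = 7, r = 101);


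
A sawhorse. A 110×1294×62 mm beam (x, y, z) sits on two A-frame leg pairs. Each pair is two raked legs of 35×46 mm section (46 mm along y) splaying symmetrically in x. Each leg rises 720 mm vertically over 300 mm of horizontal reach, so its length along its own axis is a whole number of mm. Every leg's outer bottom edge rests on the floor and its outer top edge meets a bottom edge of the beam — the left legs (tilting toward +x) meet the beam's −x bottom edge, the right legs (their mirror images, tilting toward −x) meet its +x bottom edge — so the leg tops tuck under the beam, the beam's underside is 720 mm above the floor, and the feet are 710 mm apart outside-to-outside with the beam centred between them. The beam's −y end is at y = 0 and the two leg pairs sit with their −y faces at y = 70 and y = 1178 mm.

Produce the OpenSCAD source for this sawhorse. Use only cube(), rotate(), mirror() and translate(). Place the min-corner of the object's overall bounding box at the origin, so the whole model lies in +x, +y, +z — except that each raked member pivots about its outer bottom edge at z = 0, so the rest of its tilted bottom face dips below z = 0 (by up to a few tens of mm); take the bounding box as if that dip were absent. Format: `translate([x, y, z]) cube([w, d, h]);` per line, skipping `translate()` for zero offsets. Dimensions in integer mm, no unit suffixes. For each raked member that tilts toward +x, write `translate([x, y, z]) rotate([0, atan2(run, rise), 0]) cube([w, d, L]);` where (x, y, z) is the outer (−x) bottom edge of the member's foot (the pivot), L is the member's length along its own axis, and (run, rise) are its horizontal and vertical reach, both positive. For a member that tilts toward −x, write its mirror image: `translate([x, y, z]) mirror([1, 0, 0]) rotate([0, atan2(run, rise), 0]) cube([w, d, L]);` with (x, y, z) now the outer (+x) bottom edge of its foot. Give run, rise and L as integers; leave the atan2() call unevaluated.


translate([300, 0, 720]) cube([110, 1294, 62]);
translate([0, 70, 0]) rotate([0, atan2(300, 720), 0]) cube([35, 46, 780]);
translate([710, 70, 0]) mirror([1, 0, 0]) rotate([0, atan2(300, 720), 0]) cube([35, 46, 780]);
translate([0, 1178, 0]) rotate([0, atan2(300, 720), 0]) cube([35, 46, 780]);
translate([710, 1178, 0]) mirror([1, 0, 0]) rotate([0, atan2(300, 720), 0]) cube([35, 46, 780]);


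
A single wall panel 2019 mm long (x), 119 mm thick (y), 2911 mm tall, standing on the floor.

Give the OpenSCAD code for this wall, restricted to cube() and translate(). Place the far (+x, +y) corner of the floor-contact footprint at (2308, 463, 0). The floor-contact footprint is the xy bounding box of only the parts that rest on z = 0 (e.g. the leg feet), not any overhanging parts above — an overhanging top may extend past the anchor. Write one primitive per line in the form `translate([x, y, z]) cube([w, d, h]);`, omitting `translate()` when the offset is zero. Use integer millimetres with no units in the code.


translate([289, 344, 0]) cube([2019, 119, 2911]);


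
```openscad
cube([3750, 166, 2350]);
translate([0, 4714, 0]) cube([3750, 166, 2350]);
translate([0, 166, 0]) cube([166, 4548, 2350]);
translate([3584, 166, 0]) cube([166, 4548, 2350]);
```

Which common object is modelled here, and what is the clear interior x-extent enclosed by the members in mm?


A house (or room) frame. The interior width is 3418 mm.

Four 2350 mm walls enclosing a rectangle with no floor or roof — a room or house frame. Outside width is 3750 mm and wall thickness is 166 mm, so the interior width is 3750 − 2 × 166 = 3418 mm.


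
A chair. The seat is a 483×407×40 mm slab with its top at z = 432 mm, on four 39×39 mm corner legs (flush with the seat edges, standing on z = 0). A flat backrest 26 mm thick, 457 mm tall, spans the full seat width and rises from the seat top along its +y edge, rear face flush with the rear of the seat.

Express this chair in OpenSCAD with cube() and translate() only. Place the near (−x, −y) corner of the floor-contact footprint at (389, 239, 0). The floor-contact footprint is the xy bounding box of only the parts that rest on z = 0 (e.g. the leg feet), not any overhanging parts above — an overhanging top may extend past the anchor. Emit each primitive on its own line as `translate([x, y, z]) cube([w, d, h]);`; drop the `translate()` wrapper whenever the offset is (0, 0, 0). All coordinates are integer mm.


// leg_h = 432 - 40 = 392
translate([389, 239, 392]) cube([483, 407, 40]);
translate([389, 239, 0]) cube([39, 39, 392]);
translate([833, 239, 0]) cube([39, 39, 392]);
translate([389, 607, 0]) cube([39, 39, 392]);
translate([833, 607, 0]) cube([39, 39, 392]);
translate([389, 620, 432]) cube([483, 26, 457]);


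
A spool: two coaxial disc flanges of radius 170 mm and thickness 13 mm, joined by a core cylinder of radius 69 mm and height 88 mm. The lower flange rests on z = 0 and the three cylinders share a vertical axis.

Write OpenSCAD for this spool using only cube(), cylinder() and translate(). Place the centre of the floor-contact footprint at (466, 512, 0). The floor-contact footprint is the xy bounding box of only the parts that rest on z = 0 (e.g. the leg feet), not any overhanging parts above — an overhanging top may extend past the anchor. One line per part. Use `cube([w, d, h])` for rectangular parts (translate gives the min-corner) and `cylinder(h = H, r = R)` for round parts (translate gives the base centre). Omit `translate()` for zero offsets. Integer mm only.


translate([466, 512, 0]) cylinder(h = 13, r = 170);
translate([466, 512, 13]) cylinder(h = 88, r = 69);
translate([466, 512, 101]) cylinder(h = 13, r = 170);


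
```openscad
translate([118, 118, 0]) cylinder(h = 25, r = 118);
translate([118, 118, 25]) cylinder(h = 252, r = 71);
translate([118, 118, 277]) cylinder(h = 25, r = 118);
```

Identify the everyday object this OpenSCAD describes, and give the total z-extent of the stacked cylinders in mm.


A spool. The overall height is 302 mm.

Three coaxial cylinders, large–small–large — a spool. Two 25 mm flanges and a 252 mm core give 25 + 252 + 25 = 302 mm.


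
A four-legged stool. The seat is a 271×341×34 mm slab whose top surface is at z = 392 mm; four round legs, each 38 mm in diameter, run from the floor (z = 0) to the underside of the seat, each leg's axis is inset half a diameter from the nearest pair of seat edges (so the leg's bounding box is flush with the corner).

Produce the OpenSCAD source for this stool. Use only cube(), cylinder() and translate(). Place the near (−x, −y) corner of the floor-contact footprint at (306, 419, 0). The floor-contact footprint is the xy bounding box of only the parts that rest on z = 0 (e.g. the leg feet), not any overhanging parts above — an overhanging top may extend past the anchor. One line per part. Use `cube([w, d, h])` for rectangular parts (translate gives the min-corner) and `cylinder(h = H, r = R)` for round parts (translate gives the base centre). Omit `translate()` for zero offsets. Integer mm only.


// leg_h = 392 - 34 = 358
translate([306, 419, 358]) cube([271, 341, 34]);
translate([325, 438, 0]) cylinder(h = 358, r = 19);
translate([558, 438, 0]) cylinder(h = 358, r = 19);
translate([325, 741, 0]) cylinder(h = 358, r = 19);
translate([558, 741, 0]) cylinder(h = 358, r = 19);


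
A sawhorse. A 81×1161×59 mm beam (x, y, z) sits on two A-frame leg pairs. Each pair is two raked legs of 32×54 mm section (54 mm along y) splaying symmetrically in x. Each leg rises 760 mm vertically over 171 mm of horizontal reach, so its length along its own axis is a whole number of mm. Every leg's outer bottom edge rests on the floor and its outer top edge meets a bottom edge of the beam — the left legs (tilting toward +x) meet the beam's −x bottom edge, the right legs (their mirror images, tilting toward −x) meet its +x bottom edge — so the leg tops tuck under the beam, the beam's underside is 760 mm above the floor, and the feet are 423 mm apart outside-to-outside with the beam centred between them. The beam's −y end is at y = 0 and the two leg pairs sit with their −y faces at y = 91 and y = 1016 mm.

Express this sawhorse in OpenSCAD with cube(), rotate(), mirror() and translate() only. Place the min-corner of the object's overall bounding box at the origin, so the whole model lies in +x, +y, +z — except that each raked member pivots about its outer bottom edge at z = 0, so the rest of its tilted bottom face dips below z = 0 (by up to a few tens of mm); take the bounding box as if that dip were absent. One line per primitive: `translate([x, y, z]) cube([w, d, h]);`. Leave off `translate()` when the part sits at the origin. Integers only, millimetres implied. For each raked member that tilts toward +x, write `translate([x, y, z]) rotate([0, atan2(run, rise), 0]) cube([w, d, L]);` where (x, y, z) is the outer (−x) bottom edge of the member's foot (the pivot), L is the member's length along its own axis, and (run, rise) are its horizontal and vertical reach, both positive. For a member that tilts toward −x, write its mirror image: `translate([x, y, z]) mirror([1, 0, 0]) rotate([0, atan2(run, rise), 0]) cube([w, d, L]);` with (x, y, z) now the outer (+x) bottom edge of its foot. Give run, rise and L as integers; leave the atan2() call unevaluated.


// leg length = √(171² + 760²) = 779
// right-leg outer foot x = 2·171 + 81 = 423
// beam min-corner = (171, 0, 760)
translate([171, 0, 760]) cube([81, 1161, 59]);
translate([0, 91, 0]) rotate([0, atan2(171, 760), 0]) cube([32, 54, 779]);
translate([423, 91, 0]) mirror([1, 0, 0]) rotate([0, atan2(171, 760), 0]) cube([32, 54, 779]);
translate([0, 1016, 0]) rotate([0, atan2(171, 760), 0]) cube([32, 54, 779]);
translate([423, 1016, 0]) mirror([1, 0, 0]) rotate([0, atan2(171, 760), 0]) cube([32, 54, 779]);


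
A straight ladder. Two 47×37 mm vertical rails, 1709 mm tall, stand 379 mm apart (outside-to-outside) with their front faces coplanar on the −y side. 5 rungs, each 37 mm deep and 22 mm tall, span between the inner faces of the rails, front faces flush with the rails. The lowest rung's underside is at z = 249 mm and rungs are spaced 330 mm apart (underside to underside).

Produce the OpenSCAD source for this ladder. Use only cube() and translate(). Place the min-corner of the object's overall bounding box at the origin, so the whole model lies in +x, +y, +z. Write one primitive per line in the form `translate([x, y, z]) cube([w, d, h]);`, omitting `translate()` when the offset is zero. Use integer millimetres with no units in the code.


// rung span = 379 - 2*47 = 285
// rung[k] z = 249 + k*330
cube([47, 37, 1709]);
translate([332, 0, 0]) cube([47, 37, 1709]);
translate([47, 0, 249]) cube([285, 37, 22]);
translate([47, 0, 579]) cube([285, 37, 22]);
translate([47, 0, 909]) cube([285, 37, 22]);
translate([47, 0, 1239]) cube([285, 37, 22]);
translate([47, 0, 1569]) cube([285, 37, 22]);


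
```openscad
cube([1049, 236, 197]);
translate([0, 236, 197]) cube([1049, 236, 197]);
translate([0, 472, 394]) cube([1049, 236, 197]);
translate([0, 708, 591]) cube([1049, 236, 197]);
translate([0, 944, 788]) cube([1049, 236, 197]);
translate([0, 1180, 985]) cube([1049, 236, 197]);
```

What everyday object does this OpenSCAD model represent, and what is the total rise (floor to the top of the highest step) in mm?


A staircase. The total rise is 1182 mm.

6 identical blocks, each offset up and back from the previous — a staircase. Each step is 197 mm tall and there are 6 of them, so the total rise is 6 × 197 = 1182 mm.


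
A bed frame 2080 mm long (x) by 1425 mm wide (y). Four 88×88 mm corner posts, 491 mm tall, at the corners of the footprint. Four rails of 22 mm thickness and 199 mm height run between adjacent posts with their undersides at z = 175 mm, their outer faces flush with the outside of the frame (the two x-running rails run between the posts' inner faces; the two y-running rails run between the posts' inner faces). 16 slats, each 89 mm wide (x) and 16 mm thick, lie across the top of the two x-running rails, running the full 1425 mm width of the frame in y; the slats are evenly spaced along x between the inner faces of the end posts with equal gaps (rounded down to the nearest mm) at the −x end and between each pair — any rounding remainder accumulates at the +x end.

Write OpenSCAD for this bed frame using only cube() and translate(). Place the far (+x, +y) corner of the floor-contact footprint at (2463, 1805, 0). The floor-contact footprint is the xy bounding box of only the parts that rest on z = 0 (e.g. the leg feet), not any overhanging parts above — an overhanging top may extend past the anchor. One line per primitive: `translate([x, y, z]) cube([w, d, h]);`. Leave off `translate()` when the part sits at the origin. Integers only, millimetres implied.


// slat z = rail_z + rail_h = 175 + 199 = 374
// slat gap = ⌊(1904 − 16·89) / 17⌋ = 28
translate([383, 380, 0]) cube([88, 88, 491]);
translate([383, 1717, 0]) cube([88, 88, 491]);
translate([2375, 380, 0]) cube([88, 88, 491]);
translate([2375, 1717, 0]) cube([88, 88, 491]);
translate([471, 380, 175]) cube([1904, 22, 199]);
translate([471, 1783, 175]) cube([1904, 22, 199]);
translate([383, 468, 175]) cube([22, 1249, 199]);
translate([2441, 468, 175]) cube([22, 1249, 199]);
translate([499, 380, 374]) cube([89, 1425, 16]);
translate([616, 380, 374]) cube([89, 1425, 16]);
translate([733, 380, 374]) cube([89, 1425, 16]);
translate([850, 380, 374]) cube([89, 1425, 16]);
translate([967, 380, 374]) cube([89, 1425, 16]);
translate([1084, 380, 374]) cube([89, 1425, 16]);
translate([1201, 380, 374]) cube([89, 1425, 16]);
translate([1318, 380, 374]) cube([89, 1425, 16]);
translate([1435, 380, 374]) cube([89, 1425, 16]);
translate([1552, 380, 374]) cube([89, 1425, 16]);
translate([1669, 380, 374]) cube([89, 1425, 16]);
translate([1786, 380, 374]) cube([89, 1425, 16]);
translate([1903, 380, 374]) cube([89, 1425, 16]);
translate([2020, 380, 374]) cube([89, 1425, 16]);
translate([2137, 380, 374]) cube([89, 1425, 16]);
translate([2254, 380, 374]) cube([89, 1425, 16]);


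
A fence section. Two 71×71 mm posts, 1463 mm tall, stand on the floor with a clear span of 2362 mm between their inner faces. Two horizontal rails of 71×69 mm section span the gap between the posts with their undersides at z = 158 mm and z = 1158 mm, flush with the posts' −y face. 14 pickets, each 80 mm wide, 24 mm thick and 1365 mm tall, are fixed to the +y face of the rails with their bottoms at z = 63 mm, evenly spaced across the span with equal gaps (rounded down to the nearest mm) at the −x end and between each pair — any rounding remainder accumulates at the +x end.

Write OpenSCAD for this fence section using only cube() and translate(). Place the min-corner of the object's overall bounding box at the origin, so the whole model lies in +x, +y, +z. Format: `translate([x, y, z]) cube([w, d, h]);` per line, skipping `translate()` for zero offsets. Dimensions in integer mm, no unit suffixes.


cube([71, 71, 1463]);
translate([2433, 0, 0]) cube([71, 71, 1463]);
translate([71, 0, 158]) cube([2362, 71, 69]);
translate([71, 0, 1158]) cube([2362, 71, 69]);
translate([153, 71, 63]) cube([80, 24, 1365]);
translate([315, 71, 63]) cube([80, 24, 1365]);
translate([477, 71, 63]) cube([80, 24, 1365]);
translate([639, 71, 63]) cube([80, 24, 1365]);
translate([801, 71, 63]) cube([80, 24, 1365]);
translate([963, 71, 63]) cube([80, 24, 1365]);
translate([1125, 71, 63]) cube([80, 24, 1365]);
translate([1287, 71, 63]) cube([80, 24, 1365]);
translate([1449, 71, 63]) cube([80, 24, 1365]);
translate([1611, 71, 63]) cube([80, 24, 1365]);
translate([1773, 71, 63]) cube([80, 24, 1365]);
translate([1935, 71, 63]) cube([80, 24, 1365]);
translate([2097, 71, 63]) cube([80, 24, 1365]);
translate([2259, 71, 63]) cube([80, 24, 1365]);


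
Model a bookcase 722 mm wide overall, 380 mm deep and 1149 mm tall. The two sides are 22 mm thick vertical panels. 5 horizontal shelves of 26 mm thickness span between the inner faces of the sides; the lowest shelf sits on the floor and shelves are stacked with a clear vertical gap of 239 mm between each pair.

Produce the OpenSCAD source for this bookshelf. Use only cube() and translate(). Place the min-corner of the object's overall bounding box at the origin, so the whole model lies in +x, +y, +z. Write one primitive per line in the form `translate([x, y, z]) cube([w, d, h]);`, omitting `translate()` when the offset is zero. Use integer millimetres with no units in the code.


cube([22, 380, 1149]);
translate([700, 0, 0]) cube([22, 380, 1149]);
translate([22, 0, 0]) cube([678, 380, 26]);
translate([22, 0, 265]) cube([678, 380, 26]);
translate([22, 0, 530]) cube([678, 380, 26]);
translate([22, 0, 795]) cube([678, 380, 26]);
translate([22, 0, 1060]) cube([678, 380, 26]);


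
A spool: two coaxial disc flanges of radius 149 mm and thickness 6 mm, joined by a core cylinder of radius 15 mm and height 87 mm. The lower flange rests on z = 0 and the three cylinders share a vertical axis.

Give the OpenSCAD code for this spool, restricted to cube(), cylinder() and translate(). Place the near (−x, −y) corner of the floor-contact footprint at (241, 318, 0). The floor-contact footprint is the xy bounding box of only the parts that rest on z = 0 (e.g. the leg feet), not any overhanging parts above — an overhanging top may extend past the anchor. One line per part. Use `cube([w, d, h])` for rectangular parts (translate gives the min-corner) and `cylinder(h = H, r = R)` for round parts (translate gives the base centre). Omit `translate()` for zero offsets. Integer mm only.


translate([390, 467, 0]) cylinder(h = 6, r = 149);
translate([390, 467, 6]) cylinder(h = 87, r = 15);
translate([390, 467, 93]) cylinder(h = 6, r = 149);


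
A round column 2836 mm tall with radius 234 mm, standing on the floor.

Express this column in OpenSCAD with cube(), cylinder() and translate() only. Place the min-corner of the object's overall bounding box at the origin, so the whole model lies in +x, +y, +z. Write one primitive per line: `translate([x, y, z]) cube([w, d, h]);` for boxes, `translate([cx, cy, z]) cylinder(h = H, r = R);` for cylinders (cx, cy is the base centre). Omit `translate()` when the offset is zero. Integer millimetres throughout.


translate([234, 234, 0]) cylinder(h = 2836, r = 234);


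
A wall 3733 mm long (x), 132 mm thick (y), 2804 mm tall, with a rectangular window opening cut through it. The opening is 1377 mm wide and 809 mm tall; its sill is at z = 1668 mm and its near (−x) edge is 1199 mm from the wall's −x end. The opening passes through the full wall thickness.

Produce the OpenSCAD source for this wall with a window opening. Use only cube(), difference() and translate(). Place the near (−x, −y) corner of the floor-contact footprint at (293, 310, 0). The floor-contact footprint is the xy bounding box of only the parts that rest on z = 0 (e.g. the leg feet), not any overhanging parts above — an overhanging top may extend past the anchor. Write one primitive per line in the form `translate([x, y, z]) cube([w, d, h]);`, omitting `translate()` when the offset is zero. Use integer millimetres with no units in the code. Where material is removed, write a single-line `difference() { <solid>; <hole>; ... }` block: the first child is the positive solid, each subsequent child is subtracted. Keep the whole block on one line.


difference() { translate([293, 310, 0]) cube([3733, 132, 2804]); translate([1492, 310, 1668]) cube([1377, 132, 809]); }


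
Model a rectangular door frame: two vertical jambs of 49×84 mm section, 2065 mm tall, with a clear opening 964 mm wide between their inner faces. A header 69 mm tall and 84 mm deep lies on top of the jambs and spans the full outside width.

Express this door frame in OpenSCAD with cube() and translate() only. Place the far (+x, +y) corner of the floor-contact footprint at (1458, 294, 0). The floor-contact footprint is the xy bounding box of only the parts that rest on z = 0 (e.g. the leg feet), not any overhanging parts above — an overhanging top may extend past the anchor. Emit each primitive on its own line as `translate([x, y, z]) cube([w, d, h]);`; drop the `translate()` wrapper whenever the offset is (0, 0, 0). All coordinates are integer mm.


translate([396, 210, 0]) cube([49, 84, 2065]);
translate([1409, 210, 0]) cube([49, 84, 2065]);
translate([396, 210, 2065]) cube([1062, 84, 69]);


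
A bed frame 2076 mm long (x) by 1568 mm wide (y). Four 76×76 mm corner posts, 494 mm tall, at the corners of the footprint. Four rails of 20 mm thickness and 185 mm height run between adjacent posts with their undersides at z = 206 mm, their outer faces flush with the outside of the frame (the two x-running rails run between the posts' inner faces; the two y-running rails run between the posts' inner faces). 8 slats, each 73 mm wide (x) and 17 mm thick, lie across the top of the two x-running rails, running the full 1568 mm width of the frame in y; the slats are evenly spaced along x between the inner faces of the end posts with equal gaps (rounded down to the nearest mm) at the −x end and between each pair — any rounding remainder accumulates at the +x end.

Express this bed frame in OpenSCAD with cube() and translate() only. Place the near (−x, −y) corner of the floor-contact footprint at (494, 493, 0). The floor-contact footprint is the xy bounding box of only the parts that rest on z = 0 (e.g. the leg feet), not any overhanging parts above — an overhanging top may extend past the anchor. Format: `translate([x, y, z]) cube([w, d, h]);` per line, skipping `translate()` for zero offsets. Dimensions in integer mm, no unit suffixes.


translate([494, 493, 0]) cube([76, 76, 494]);
translate([494, 1985, 0]) cube([76, 76, 494]);
translate([2494, 493, 0]) cube([76, 76, 494]);
translate([2494, 1985, 0]) cube([76, 76, 494]);
translate([570, 493, 206]) cube([1924, 20, 185]);
translate([570, 2041, 206]) cube([1924, 20, 185]);
translate([494, 569, 206]) cube([20, 1416, 185]);
translate([2550, 569, 206]) cube([20, 1416, 185]);
translate([718, 493, 391]) cube([73, 1568, 17]);
translate([939, 493, 391]) cube([73, 1568, 17]);
translate([1160, 493, 391]) cube([73, 1568, 17]);
translate([1381, 493, 391]) cube([73, 1568, 17]);
translate([1602, 493, 391]) cube([73, 1568, 17]);
translate([1823, 493, 391]) cube([73, 1568, 17]);
translate([2044, 493, 391]) cube([73, 1568, 17]);
translate([2265, 493, 391]) cube([73, 1568, 17]);


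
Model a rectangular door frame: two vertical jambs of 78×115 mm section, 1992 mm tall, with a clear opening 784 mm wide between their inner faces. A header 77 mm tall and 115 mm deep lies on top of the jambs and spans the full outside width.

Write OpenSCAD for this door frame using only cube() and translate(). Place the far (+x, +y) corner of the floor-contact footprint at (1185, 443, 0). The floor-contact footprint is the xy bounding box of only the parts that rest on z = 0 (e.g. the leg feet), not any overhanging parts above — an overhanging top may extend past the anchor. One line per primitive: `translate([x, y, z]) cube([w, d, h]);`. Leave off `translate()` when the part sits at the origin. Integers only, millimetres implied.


translate([245, 328, 0]) cube([78, 115, 1992]);
translate([1107, 328, 0]) cube([78, 115, 1992]);
translate([245, 328, 1992]) cube([940, 115, 77]);


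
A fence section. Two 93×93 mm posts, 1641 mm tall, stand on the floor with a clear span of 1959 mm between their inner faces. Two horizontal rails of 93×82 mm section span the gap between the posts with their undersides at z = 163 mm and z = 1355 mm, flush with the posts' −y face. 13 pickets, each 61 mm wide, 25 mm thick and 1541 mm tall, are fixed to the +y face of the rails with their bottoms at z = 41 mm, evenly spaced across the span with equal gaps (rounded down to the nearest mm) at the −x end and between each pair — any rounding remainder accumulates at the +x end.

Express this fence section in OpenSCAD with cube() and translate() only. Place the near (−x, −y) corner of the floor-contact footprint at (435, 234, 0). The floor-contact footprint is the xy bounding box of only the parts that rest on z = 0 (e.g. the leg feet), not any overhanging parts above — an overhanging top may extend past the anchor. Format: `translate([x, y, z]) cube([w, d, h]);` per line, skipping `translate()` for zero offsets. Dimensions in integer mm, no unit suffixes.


translate([435, 234, 0]) cube([93, 93, 1641]);
translate([2487, 234, 0]) cube([93, 93, 1641]);
translate([528, 234, 163]) cube([1959, 93, 82]);
translate([528, 234, 1355]) cube([1959, 93, 82]);
translate([611, 327, 41]) cube([61, 25, 1541]);
translate([755, 327, 41]) cube([61, 25, 1541]);
translate([899, 327, 41]) cube([61, 25, 1541]);
translate([1043, 327, 41]) cube([61, 25, 1541]);
translate([1187, 327, 41]) cube([61, 25, 1541]);
translate([1331, 327, 41]) cube([61, 25, 1541]);
translate([1475, 327, 41]) cube([61, 25, 1541]);
translate([1619, 327, 41]) cube([61, 25, 1541]);
translate([1763, 327, 41]) cube([61, 25, 1541]);
translate([1907, 327, 41]) cube([61, 25, 1541]);
translate([2051, 327, 41]) cube([61, 25, 1541]);
translate([2195, 327, 41]) cube([61, 25, 1541]);
translate([2339, 327, 41]) cube([61, 25, 1541]);


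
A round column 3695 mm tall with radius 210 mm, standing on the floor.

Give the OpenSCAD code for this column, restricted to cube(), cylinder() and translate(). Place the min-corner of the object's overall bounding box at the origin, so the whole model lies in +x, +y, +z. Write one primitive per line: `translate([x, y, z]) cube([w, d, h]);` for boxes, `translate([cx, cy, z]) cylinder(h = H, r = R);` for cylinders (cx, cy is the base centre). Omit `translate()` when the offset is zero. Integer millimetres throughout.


translate([210, 210, 0]) cylinder(h = 3695, r = 210);


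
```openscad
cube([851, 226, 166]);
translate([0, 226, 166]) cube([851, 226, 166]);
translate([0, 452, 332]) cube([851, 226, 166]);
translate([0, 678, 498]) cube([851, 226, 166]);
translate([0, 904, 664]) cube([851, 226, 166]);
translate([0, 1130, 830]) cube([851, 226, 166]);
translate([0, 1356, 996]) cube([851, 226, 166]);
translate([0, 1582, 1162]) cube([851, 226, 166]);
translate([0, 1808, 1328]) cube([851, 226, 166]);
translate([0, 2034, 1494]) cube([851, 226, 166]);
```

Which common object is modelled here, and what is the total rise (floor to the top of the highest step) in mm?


A staircase. The total rise is 1660 mm.

10 identical blocks, each offset up and back from the previous — a staircase. Each step is 166 mm tall and there are 10 of them, so the total rise is 10 × 166 = 1660 mm.


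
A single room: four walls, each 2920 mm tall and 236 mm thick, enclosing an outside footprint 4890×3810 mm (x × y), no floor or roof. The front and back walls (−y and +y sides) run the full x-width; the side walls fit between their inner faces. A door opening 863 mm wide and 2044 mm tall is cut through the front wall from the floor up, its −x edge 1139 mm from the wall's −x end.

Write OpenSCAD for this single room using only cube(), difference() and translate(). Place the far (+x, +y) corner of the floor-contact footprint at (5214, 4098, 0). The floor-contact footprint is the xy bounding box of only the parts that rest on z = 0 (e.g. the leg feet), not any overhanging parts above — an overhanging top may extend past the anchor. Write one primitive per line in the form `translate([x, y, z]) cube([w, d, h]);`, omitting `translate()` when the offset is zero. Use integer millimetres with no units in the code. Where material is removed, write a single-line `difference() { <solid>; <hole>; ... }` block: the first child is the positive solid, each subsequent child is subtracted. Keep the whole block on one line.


difference() { translate([324, 288, 0]) cube([4890, 236, 2920]); translate([1463, 288, 0]) cube([863, 236, 2044]); }
translate([324, 3862, 0]) cube([4890, 236, 2920]);
translate([324, 524, 0]) cube([236, 3338, 2920]);
translate([4978, 524, 0]) cube([236, 3338, 2920]);


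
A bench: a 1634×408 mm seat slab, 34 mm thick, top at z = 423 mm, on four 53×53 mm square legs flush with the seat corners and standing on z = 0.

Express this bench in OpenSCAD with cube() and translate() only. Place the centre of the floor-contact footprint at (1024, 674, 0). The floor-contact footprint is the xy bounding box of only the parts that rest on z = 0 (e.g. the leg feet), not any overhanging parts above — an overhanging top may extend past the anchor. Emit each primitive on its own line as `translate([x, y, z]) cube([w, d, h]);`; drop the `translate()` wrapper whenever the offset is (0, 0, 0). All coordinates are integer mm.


translate([207, 470, 389]) cube([1634, 408, 34]);
translate([207, 470, 0]) cube([53, 53, 389]);
translate([207, 825, 0]) cube([53, 53, 389]);
translate([1788, 470, 0]) cube([53, 53, 389]);
translate([1788, 825, 0]) cube([53, 53, 389]);


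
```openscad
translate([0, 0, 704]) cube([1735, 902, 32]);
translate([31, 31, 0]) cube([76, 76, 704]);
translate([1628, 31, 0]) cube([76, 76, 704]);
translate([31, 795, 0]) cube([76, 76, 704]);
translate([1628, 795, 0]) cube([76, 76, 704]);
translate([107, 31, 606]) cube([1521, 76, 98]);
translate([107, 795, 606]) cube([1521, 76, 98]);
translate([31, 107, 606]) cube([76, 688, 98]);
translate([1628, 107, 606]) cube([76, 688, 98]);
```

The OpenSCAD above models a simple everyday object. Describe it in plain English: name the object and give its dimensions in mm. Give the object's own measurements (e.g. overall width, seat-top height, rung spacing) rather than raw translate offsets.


A rectangular dining table. The top is 1735×902×32 mm with its upper surface at z = 736 mm. It stands on four 76×76 mm square legs, each inset 31 mm from the nearest pair of top edges, running from the floor to the underside of the top. Four apron rails, 76 mm thick and 98 mm tall, run between adjacent legs with their top edges flush with the underside of the top and their outer faces flush with the legs' outer faces.


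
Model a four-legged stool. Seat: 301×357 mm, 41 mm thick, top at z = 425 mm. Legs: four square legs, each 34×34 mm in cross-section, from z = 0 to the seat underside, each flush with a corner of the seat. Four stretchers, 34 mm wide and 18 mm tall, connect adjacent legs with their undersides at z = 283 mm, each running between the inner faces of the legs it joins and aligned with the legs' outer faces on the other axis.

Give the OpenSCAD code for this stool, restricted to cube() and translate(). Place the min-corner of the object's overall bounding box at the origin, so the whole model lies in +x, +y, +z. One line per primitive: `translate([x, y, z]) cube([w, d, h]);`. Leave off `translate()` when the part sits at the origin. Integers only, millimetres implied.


translate([0, 0, 384]) cube([301, 357, 41]);
cube([34, 34, 384]);
translate([267, 0, 0]) cube([34, 34, 384]);
translate([0, 323, 0]) cube([34, 34, 384]);
translate([267, 323, 0]) cube([34, 34, 384]);
translate([34, 0, 283]) cube([233, 34, 18]);
translate([34, 323, 283]) cube([233, 34, 18]);
translate([0, 34, 283]) cube([34, 289, 18]);
translate([267, 34, 283]) cube([34, 289, 18]);


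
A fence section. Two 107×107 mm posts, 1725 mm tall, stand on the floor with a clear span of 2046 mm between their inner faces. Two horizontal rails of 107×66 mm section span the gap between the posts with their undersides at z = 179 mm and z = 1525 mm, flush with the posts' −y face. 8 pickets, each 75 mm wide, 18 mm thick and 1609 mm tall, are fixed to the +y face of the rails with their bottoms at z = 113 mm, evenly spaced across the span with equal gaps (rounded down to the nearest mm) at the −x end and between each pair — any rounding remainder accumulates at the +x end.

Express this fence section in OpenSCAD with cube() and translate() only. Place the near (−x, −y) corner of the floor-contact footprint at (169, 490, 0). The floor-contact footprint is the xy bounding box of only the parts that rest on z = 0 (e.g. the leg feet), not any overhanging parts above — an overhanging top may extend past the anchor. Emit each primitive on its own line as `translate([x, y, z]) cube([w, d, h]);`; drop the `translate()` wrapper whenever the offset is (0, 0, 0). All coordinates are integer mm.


translate([169, 490, 0]) cube([107, 107, 1725]);
translate([2322, 490, 0]) cube([107, 107, 1725]);
translate([276, 490, 179]) cube([2046, 107, 66]);
translate([276, 490, 1525]) cube([2046, 107, 66]);
translate([436, 597, 113]) cube([75, 18, 1609]);
translate([671, 597, 113]) cube([75, 18, 1609]);
translate([906, 597, 113]) cube([75, 18, 1609]);
translate([1141, 597, 113]) cube([75, 18, 1609]);
translate([1376, 597, 113]) cube([75, 18, 1609]);
translate([1611, 597, 113]) cube([75, 18, 1609]);
translate([1846, 597, 113]) cube([75, 18, 1609]);
translate([2081, 597, 113]) cube([75, 18, 1609]);
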